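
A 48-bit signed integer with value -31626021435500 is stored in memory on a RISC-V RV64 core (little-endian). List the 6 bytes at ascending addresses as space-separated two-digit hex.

94 07 3A 7E 3C E3

Two's complement of -31626021435500 in 48 bits: 31626021435500 = 0x1CC381C5F86C; invert → 0xE33C7E3A0793; add 1 → 0xE33C7E3A0794.
Split into bytes (most-significant first): E3 3C 7E 3A 07 94.
Little-endian: lowest address holds the least-significant byte.
So at ascending addresses the bytes are 94 07 3A 7E 3C E3.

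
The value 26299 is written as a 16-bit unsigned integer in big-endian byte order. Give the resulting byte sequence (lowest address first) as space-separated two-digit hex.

26299 in hexadecimal, padded to 16 bits, is 0x66BB.
Split into bytes (most-significant first): 66 BB.
Big-endian stores the most-significant byte at the lowest address.
So the memory order matches the most-significant-first order: 66 BB.

66 BB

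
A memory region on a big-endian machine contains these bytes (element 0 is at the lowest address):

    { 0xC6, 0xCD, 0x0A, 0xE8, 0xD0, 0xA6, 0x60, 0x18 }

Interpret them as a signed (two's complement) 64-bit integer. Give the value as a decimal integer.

In big-endian order the high byte comes first in memory.
The bytes are already most-significant first: 0xC6CD0AE8D0A66018.
Top bit is set, so as a signed 64-bit value this is 0xC6CD0AE8D0A66018 − 2^64 = -4121626088924880872.

-4121626088924880872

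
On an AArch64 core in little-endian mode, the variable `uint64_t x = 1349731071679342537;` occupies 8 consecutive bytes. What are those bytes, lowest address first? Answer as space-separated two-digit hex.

1349731071679342537 in hexadecimal, padded to 64 bits, is 0x12BB35422DC127C9.
Split into bytes (most-significant first): 12 BB 35 42 2D C1 27 C9.
In little-endian order the low byte comes first in memory.
So at ascending addresses the bytes are C9 27 C1 2D 42 35 BB 12.

C9 27 C1 2D 42 35 BB 12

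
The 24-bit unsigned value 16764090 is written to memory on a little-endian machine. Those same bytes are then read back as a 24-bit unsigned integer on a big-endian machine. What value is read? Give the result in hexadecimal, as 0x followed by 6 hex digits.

16764090 in 24-bit hexadecimal is 0xFFCCBA.
Stored little-endian, the bytes at ascending addresses are BA CC FF.
Read back as big-endian, the last byte is least significant, giving 0xBACCFF.

0xBACCFF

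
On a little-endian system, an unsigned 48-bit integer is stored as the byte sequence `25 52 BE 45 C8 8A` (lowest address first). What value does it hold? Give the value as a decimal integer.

152592768193061

In little-endian order the low byte comes first in memory.
Reassemble most-significant byte first: 8A C8 45 BE 52 25 → 0x8AC845BE5225.
0x8AC845BE5225 = 152592768193061.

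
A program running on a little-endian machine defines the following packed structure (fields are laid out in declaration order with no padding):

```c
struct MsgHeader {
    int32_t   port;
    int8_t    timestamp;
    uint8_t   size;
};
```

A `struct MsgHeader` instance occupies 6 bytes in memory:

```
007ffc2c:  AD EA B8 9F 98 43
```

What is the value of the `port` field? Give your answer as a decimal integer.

`port` is the first field, at byte offset 0, occupying 4 bytes.
Bytes at offsets 0..3: AD EA B8 9F.
Little-endian: lowest address holds the least-significant byte.
Reassemble most-significant byte first: 9F B8 EA AD → 0x9FB8EAAD.
Top bit is set, so as a signed 32-bit value this is 0x9FB8EAAD − 2^32 = -1615271251.

-1615271251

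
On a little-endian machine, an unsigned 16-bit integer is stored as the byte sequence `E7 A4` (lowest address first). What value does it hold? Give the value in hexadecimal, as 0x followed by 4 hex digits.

Little-endian stores the least-significant byte at the lowest address.
Reassemble most-significant byte first: A4 E7 → 0xA4E7.

0xA4E7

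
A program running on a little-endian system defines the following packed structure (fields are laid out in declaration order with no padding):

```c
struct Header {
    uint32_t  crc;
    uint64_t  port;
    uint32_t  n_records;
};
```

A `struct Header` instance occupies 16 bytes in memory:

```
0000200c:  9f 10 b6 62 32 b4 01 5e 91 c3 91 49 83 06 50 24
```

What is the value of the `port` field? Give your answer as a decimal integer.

5301233265506628658

`port` follows `crc` (4 bytes), so it starts at byte offset 4 and occupies 8 bytes.
Bytes at offsets 4..11: 32 B4 01 5E 91 C3 91 49.
In little-endian order the low byte comes first in memory.
Reassemble most-significant byte first: 49 91 C3 91 5E 01 B4 32 → 0x4991C3915E01B432.
0x4991C3915E01B432 = 5301233265506628658.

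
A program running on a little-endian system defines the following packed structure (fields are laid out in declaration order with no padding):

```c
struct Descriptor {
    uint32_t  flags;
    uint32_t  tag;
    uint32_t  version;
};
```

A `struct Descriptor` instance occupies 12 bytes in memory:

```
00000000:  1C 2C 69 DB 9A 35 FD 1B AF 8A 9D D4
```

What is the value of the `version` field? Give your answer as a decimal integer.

`version` follows `flags` (4 B), `tag` (4 B), so it starts at offset 4 + 4 = 8 and occupies 4 bytes.
Bytes at offsets 8..11: AF 8A 9D D4.
Little-endian stores the least-significant byte at the lowest address.
Reassemble most-significant byte first: D4 9D 8A AF → 0xD49D8AAF.
0xD49D8AAF = 3567094447.

3567094447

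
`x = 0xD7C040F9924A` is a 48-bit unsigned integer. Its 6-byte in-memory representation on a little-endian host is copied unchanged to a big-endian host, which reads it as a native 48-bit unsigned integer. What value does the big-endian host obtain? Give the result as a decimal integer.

Stored little-endian, the bytes at ascending addresses are 4A 92 F9 40 C0 D7.
Read back as big-endian, the last byte is least significant, giving 0x4A92F940C0D7.
0x4A92F940C0D7 = 81995107451095.

81995107451095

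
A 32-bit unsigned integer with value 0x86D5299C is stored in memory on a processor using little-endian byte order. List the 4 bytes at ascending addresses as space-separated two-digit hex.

Split into bytes (most-significant first): 86 D5 29 9C.
In little-endian order the low byte comes first in memory.
So at ascending addresses the bytes are 9C 29 D5 86.

9C 29 D5 86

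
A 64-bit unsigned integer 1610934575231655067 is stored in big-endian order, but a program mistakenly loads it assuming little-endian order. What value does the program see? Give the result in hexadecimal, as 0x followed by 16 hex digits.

0x9BDC130976305B16

1610934575231655067 in 64-bit hexadecimal is 0x165B30760913DC9B.
Stored big-endian, the bytes at ascending addresses are 16 5B 30 76 09 13 DC 9B.
Read back as little-endian, the first byte is least significant, giving 0x9BDC130976305B16.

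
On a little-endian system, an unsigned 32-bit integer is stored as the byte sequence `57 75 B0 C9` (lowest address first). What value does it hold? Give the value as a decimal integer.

Little-endian: lowest address holds the least-significant byte.
Reassemble most-significant byte first: C9 B0 75 57 → 0xC9B07557.
0xC9B07557 = 3383784791.

3383784791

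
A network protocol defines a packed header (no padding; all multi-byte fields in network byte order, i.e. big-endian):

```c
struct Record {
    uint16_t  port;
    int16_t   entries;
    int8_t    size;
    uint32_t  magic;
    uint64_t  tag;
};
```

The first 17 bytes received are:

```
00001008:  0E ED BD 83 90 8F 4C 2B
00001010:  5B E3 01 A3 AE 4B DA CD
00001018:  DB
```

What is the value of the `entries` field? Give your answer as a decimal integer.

`entries` follows `port` (2 bytes), so it starts at byte offset 2 and occupies 2 bytes.
Bytes at offsets 2..3: BD 83.
Big-endian stores the most-significant byte at the lowest address.
The bytes are already most-significant first: 0xBD83.
Top bit is set, so as a signed 16-bit value this is 0xBD83 − 2^16 = -17021.

-17021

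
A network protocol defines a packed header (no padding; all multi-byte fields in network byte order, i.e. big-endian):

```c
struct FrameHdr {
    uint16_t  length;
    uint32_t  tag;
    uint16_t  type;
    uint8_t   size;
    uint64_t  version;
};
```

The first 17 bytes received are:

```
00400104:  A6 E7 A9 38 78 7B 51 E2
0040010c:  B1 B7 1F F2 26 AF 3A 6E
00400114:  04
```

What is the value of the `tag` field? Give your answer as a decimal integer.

2839050363

`tag` follows `length` (2 bytes), so it starts at byte offset 2 and occupies 4 bytes.
Bytes at offsets 2..5: A9 38 78 7B.
Big-endian: lowest address holds the most-significant byte.
The bytes are already most-significant first: 0xA938787B.
0xA938787B = 2839050363.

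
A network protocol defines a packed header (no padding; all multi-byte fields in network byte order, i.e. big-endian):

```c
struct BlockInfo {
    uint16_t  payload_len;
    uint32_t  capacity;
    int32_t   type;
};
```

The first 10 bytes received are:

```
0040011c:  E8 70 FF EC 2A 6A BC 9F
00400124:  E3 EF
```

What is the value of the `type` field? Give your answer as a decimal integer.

-1130372113

`type` follows `payload_len` (2 B), `capacity` (4 B), so it starts at offset 2 + 4 = 6 and occupies 4 bytes.
Bytes at offsets 6..9: BC 9F E3 EF.
Big-endian: lowest address holds the most-significant byte.
The bytes are already most-significant first: 0xBC9FE3EF.
Top bit is set, so as a signed 32-bit value this is 0xBC9FE3EF − 2^32 = -1130372113.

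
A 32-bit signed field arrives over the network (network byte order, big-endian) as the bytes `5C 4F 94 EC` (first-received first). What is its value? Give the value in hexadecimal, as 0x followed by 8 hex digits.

0x5C4F94EC

Big-endian: lowest address holds the most-significant byte.
The bytes are already most-significant first: 0x5C4F94EC.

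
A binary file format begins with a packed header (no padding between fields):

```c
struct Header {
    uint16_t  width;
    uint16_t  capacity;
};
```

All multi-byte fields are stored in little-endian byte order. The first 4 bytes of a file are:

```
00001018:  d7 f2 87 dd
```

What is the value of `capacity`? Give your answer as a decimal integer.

`capacity` follows `width` (2 bytes), so it starts at byte offset 2 and occupies 2 bytes.
Bytes at offsets 2..3: 87 DD.
Little-endian stores the least-significant byte at the lowest address.
Reassemble most-significant byte first: DD 87 → 0xDD87.
0xDD87 = 56711.

56711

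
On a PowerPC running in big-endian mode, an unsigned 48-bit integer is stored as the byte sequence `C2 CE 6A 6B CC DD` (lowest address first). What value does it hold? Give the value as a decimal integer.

214191804501213

Big-endian: lowest address holds the most-significant byte.
The bytes are already most-significant first: 0xC2CE6A6BCCDD.
0xC2CE6A6BCCDD = 214191804501213.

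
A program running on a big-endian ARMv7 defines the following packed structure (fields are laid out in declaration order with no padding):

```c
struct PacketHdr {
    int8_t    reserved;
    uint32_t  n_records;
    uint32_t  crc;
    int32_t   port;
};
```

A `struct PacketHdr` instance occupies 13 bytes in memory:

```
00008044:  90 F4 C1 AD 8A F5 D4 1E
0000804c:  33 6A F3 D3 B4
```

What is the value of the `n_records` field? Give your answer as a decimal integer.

`n_records` follows `reserved` (1 byte), so it starts at byte offset 1 and occupies 4 bytes.
Bytes at offsets 1..4: F4 C1 AD 8A.
In big-endian order the high byte comes first in memory.
The bytes are already most-significant first: 0xF4C1AD8A.
0xF4C1AD8A = 4106333578.

4106333578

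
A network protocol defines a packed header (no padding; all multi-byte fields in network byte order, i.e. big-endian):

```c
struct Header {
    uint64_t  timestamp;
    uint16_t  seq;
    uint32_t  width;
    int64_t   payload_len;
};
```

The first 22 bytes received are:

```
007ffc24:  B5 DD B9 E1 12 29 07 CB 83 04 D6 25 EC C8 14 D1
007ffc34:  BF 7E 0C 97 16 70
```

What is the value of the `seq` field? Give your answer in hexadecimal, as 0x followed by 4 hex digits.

`seq` follows `timestamp` (8 bytes), so it starts at byte offset 8 and occupies 2 bytes.
Bytes at offsets 8..9: 83 04.
In big-endian order the high byte comes first in memory.
The bytes are already most-significant first: 0x8304.

0x8304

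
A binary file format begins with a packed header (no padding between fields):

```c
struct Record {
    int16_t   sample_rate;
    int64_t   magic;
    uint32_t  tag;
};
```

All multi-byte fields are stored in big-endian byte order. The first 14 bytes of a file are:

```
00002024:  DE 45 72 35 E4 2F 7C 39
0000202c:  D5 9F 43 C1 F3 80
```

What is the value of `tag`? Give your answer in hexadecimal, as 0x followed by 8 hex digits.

`tag` follows `sample_rate` (2 B), `magic` (8 B), so it starts at offset 2 + 8 = 10 and occupies 4 bytes.
Bytes at offsets 10..13: 43 C1 F3 80.
Big-endian: lowest address holds the most-significant byte.
The bytes are already most-significant first: 0x43C1F380.

0x43C1F380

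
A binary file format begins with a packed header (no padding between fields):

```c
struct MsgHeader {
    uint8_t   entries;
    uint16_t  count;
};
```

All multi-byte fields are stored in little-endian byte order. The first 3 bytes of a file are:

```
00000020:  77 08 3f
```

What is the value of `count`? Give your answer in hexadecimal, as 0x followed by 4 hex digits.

0x3F08

`count` follows `entries` (1 byte), so it starts at byte offset 1 and occupies 2 bytes.
Bytes at offsets 1..2: 08 3F.
In little-endian order the low byte comes first in memory.
Reassemble most-significant byte first: 3F 08 → 0x3F08.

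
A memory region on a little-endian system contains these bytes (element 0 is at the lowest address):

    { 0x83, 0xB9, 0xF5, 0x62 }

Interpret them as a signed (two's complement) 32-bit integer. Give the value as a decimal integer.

In little-endian order the low byte comes first in memory.
Reassemble most-significant byte first: 62 F5 B9 83 → 0x62F5B983.
0x62F5B983 = 1660270979.

1660270979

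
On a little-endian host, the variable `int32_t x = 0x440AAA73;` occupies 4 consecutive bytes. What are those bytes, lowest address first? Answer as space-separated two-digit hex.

Split into bytes (most-significant first): 44 0A AA 73.
In little-endian order the low byte comes first in memory.
So at ascending addresses the bytes are 73 AA 0A 44.

73 AA 0A 44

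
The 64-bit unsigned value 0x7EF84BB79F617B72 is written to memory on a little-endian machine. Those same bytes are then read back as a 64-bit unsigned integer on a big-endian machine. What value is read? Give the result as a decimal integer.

8249294481062099070

Stored little-endian, the bytes at ascending addresses are 72 7B 61 9F B7 4B F8 7E.
Read back as big-endian, the last byte is least significant, giving 0x727B619FB74BF87E.
0x727B619FB74BF87E = 8249294481062099070.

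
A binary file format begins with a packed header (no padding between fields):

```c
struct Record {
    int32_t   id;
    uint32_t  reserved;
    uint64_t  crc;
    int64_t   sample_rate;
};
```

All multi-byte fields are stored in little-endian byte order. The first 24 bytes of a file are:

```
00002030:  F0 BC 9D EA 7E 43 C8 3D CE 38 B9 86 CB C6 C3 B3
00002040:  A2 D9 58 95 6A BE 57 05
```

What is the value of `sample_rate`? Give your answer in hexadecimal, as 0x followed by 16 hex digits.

`sample_rate` follows `id` (4 B), `reserved` (4 B), `crc` (8 B), so it starts at offset 4 + 4 + 8 = 16 and occupies 8 bytes.
Bytes at offsets 16..23: A2 D9 58 95 6A BE 57 05.
Little-endian stores the least-significant byte at the lowest address.
Reassemble most-significant byte first: 05 57 BE 6A 95 58 D9 A2 → 0x0557BE6A9558D9A2.

0x0557BE6A9558D9A2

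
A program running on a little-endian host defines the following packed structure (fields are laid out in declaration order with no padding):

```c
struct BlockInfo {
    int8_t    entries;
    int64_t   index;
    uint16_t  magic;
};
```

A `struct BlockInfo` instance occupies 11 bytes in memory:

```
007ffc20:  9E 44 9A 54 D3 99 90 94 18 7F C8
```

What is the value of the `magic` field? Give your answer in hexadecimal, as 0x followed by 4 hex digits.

`magic` follows `entries` (1 B), `index` (8 B), so it starts at offset 1 + 8 = 9 and occupies 2 bytes.
Bytes at offsets 9..10: 7F C8.
Little-endian: lowest address holds the least-significant byte.
Reassemble most-significant byte first: C8 7F → 0xC87F.

0xC87F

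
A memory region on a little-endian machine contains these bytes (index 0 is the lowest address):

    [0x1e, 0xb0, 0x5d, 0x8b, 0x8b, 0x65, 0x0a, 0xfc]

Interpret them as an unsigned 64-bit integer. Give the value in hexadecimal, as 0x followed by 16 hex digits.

0xFC0A658B8B5DB01E

Little-endian: lowest address holds the least-significant byte.
Reassemble most-significant byte first: FC 0A 65 8B 8B 5D B0 1E → 0xFC0A658B8B5DB01E.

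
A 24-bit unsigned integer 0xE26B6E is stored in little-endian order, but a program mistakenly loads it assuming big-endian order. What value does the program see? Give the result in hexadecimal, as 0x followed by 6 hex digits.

0x6E6BE2

Stored little-endian, the bytes at ascending addresses are 6E 6B E2.
Read back as big-endian, the last byte is least significant, giving 0x6E6BE2.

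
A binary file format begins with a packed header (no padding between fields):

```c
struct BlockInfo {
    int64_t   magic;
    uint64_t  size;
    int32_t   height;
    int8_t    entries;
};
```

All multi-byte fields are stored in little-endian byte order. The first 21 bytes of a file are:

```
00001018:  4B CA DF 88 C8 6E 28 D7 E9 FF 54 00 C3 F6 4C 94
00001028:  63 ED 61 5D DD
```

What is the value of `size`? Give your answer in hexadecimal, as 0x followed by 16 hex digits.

0x944CF6C30054FFE9

`size` follows `magic` (8 bytes), so it starts at byte offset 8 and occupies 8 bytes.
Bytes at offsets 8..15: E9 FF 54 00 C3 F6 4C 94.
Little-endian stores the least-significant byte at the lowest address.
Reassemble most-significant byte first: 94 4C F6 C3 00 54 FF E9 → 0x944CF6C30054FFE9.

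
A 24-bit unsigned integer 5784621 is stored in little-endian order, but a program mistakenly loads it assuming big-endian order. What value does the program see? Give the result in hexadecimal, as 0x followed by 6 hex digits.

0x2D4458

5784621 in 24-bit hexadecimal is 0x58442D.
Stored little-endian, the bytes at ascending addresses are 2D 44 58.
Read back as big-endian, the last byte is least significant, giving 0x2D4458.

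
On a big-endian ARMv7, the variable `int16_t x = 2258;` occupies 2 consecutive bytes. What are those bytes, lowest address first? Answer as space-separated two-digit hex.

2258 in hexadecimal, padded to 16 bits, is 0x08D2.
Split into bytes (most-significant first): 08 D2.
Big-endian stores the most-significant byte at the lowest address.
So the memory order matches the most-significant-first order: 08 D2.

08 D2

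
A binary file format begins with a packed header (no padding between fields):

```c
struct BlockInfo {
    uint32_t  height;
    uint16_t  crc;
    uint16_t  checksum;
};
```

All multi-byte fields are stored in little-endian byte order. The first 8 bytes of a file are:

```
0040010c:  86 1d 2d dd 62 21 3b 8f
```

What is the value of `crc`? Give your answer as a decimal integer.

8546

`crc` follows `height` (4 bytes), so it starts at byte offset 4 and occupies 2 bytes.
Bytes at offsets 4..5: 62 21.
Little-endian stores the least-significant byte at the lowest address.
Reassemble most-significant byte first: 21 62 → 0x2162.
0x2162 = 8546.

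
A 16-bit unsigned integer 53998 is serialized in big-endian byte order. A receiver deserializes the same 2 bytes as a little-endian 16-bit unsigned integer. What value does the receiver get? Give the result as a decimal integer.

53998 in 16-bit hexadecimal is 0xD2EE.
Stored big-endian, the bytes at ascending addresses are D2 EE.
Read back as little-endian, the first byte is least significant, giving 0xEED2.
0xEED2 = 61138.

61138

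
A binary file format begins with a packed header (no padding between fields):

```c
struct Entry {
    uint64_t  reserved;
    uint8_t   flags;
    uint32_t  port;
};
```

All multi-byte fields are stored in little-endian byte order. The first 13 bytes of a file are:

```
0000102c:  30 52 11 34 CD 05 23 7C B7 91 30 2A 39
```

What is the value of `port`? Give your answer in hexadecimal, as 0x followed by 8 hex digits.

`port` follows `reserved` (8 B), `flags` (1 B), so it starts at offset 8 + 1 = 9 and occupies 4 bytes.
Bytes at offsets 9..12: 91 30 2A 39.
Little-endian stores the least-significant byte at the lowest address.
Reassemble most-significant byte first: 39 2A 30 91 → 0x392A3091.

0x392A3091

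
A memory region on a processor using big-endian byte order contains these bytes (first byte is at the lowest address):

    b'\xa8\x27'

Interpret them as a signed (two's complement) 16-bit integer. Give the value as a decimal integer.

-22489

In big-endian order the high byte comes first in memory.
The bytes are already most-significant first: 0xA827.
Top bit is set, so as a signed 16-bit value this is 0xA827 − 2^16 = -22489.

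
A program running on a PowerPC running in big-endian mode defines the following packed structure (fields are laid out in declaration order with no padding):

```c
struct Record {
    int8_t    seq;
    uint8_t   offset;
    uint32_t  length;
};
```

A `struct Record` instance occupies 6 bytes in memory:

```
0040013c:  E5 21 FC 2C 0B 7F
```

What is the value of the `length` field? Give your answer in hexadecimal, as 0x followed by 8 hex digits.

`length` follows `seq` (1 B), `offset` (1 B), so it starts at offset 1 + 1 = 2 and occupies 4 bytes.
Bytes at offsets 2..5: FC 2C 0B 7F.
Big-endian stores the most-significant byte at the lowest address.
The bytes are already most-significant first: 0xFC2C0B7F.

0xFC2C0B7F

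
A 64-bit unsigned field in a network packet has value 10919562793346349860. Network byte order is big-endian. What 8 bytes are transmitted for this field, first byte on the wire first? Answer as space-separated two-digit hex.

97 8A 14 81 97 FB 3B 24

10919562793346349860 in hexadecimal, padded to 64 bits, is 0x978A148197FB3B24.
Split into bytes (most-significant first): 97 8A 14 81 97 FB 3B 24.
Big-endian: lowest address holds the most-significant byte.
So the memory order matches the most-significant-first order: 97 8A 14 81 97 FB 3B 24.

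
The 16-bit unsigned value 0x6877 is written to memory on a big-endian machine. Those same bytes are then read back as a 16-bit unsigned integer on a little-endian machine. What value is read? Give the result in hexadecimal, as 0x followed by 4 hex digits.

0x7768

Stored big-endian, the bytes at ascending addresses are 68 77.
Read back as little-endian, the first byte is least significant, giving 0x7768.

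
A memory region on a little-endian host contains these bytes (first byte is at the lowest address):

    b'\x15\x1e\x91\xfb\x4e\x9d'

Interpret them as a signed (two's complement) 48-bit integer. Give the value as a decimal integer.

Little-endian stores the least-significant byte at the lowest address.
Reassemble most-significant byte first: 9D 4E FB 91 1E 15 → 0x9D4EFB911E15.
Top bit is set, so as a signed 48-bit value this is 0x9D4EFB911E15 − 2^48 = -108512423109099.

-108512423109099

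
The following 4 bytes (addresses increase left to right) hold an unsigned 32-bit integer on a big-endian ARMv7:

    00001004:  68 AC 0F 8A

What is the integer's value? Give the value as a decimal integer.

1756106634

Big-endian stores the most-significant byte at the lowest address.
The bytes are already most-significant first: 0x68AC0F8A.
0x68AC0F8A = 1756106634.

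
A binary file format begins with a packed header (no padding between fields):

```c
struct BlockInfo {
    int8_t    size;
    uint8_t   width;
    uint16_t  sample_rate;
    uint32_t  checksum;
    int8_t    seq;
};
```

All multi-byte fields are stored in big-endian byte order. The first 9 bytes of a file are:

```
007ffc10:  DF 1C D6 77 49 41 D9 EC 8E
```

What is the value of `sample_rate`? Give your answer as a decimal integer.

54903

`sample_rate` follows `size` (1 B), `width` (1 B), so it starts at offset 1 + 1 = 2 and occupies 2 bytes.
Bytes at offsets 2..3: D6 77.
Big-endian: lowest address holds the most-significant byte.
The bytes are already most-significant first: 0xD677.
0xD677 = 54903.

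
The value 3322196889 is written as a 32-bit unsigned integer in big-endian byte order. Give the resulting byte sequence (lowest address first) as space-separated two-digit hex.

C6 04 B3 99

3322196889 in hexadecimal, padded to 32 bits, is 0xC604B399.
Split into bytes (most-significant first): C6 04 B3 99.
Big-endian: lowest address holds the most-significant byte.
So the memory order matches the most-significant-first order: C6 04 B3 99.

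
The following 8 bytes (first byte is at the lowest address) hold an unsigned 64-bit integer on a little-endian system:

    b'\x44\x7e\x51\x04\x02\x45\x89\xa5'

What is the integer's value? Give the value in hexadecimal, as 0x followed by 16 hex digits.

0xA589450204517E44

In little-endian order the low byte comes first in memory.
Reassemble most-significant byte first: A5 89 45 02 04 51 7E 44 → 0xA589450204517E44.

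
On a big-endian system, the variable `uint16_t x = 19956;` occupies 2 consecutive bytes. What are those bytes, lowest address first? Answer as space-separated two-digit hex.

19956 in hexadecimal, padded to 16 bits, is 0x4DF4.
Split into bytes (most-significant first): 4D F4.
Big-endian: lowest address holds the most-significant byte.
So the memory order matches the most-significant-first order: 4D F4.

4D F4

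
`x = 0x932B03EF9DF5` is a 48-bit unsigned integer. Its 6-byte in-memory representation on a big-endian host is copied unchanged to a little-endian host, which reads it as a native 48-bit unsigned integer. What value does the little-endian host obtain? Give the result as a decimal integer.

Stored big-endian, the bytes at ascending addresses are 93 2B 03 EF 9D F5.
Read back as little-endian, the first byte is least significant, giving 0xF59DEF032B93.
0xF59DEF032B93 = 270058668632979.

270058668632979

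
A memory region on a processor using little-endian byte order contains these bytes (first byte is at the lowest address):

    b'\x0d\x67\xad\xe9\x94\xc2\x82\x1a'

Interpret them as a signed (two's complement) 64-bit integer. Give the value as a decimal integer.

Little-endian: lowest address holds the least-significant byte.
Reassemble most-significant byte first: 1A 82 C2 94 E9 AD 67 0D → 0x1A82C294E9AD670D.
0x1A82C294E9AD670D = 1910303136789915405.

1910303136789915405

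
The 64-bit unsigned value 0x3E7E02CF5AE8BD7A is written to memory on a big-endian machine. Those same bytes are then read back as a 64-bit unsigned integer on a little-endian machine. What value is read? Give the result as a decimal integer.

8844480719943269950

Stored big-endian, the bytes at ascending addresses are 3E 7E 02 CF 5A E8 BD 7A.
Read back as little-endian, the first byte is least significant, giving 0x7ABDE85ACF027E3E.
0x7ABDE85ACF027E3E = 8844480719943269950.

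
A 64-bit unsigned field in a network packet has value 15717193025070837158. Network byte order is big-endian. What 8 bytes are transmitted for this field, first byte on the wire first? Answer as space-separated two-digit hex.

DA 1E AF C8 75 98 2D A6

15717193025070837158 in hexadecimal, padded to 64 bits, is 0xDA1EAFC875982DA6.
Split into bytes (most-significant first): DA 1E AF C8 75 98 2D A6.
Big-endian stores the most-significant byte at the lowest address.
So the memory order matches the most-significant-first order: DA 1E AF C8 75 98 2D A6.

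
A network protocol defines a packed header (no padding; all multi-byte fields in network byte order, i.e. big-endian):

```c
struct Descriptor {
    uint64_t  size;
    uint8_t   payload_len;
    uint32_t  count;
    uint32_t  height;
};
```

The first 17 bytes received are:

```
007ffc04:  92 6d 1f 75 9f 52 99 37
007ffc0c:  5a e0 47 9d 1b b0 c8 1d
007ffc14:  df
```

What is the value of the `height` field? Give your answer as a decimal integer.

`height` follows `size` (8 B), `payload_len` (1 B), `count` (4 B), so it starts at offset 8 + 1 + 4 = 13 and occupies 4 bytes.
Bytes at offsets 13..16: B0 C8 1D DF.
Big-endian: lowest address holds the most-significant byte.
The bytes are already most-significant first: 0xB0C81DDF.
0xB0C81DDF = 2965904863.

2965904863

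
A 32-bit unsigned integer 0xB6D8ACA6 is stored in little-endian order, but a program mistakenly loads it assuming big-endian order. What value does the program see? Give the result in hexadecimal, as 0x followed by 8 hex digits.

Stored little-endian, the bytes at ascending addresses are A6 AC D8 B6.
Read back as big-endian, the last byte is least significant, giving 0xA6ACD8B6.

0xA6ACD8B6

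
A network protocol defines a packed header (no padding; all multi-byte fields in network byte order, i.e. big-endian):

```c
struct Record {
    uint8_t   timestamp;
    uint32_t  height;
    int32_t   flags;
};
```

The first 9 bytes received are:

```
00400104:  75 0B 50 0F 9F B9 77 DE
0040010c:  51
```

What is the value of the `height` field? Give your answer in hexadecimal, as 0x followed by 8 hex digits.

0x0B500F9F

`height` follows `timestamp` (1 byte), so it starts at byte offset 1 and occupies 4 bytes.
Bytes at offsets 1..4: 0B 50 0F 9F.
In big-endian order the high byte comes first in memory.
The bytes are already most-significant first: 0x0B500F9F.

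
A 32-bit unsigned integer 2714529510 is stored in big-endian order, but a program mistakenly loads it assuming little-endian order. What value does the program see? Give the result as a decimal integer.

3866021025

2714529510 in 32-bit hexadecimal is 0xA1CC6EE6.
Stored big-endian, the bytes at ascending addresses are A1 CC 6E E6.
Read back as little-endian, the first byte is least significant, giving 0xE66ECCA1.
0xE66ECCA1 = 3866021025.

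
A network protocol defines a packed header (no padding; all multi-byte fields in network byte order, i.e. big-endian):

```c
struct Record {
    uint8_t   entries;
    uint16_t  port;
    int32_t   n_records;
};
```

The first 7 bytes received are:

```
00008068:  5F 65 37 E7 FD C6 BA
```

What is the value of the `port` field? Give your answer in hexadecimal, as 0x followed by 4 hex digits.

`port` follows `entries` (1 byte), so it starts at byte offset 1 and occupies 2 bytes.
Bytes at offsets 1..2: 65 37.
Big-endian: lowest address holds the most-significant byte.
The bytes are already most-significant first: 0x6537.

0x6537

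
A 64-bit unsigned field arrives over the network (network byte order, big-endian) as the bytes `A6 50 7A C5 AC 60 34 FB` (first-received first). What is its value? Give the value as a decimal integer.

Big-endian: lowest address holds the most-significant byte.
The bytes are already most-significant first: 0xA6507AC5AC6034FB.
0xA6507AC5AC6034FB = 11984213597852022011.

11984213597852022011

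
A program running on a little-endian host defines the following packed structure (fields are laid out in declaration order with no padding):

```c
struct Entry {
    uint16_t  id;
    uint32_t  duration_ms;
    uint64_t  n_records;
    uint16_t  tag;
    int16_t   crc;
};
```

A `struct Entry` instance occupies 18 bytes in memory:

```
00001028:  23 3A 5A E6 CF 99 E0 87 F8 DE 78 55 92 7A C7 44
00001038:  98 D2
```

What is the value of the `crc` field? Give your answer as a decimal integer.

`crc` follows `id` (2 B), `duration_ms` (4 B), `n_records` (8 B), `tag` (2 B), so it starts at offset 2 + 4 + 8 + 2 = 16 and occupies 2 bytes.
Bytes at offsets 16..17: 98 D2.
Little-endian stores the least-significant byte at the lowest address.
Reassemble most-significant byte first: D2 98 → 0xD298.
Top bit is set, so as a signed 16-bit value this is 0xD298 − 2^16 = -11624.

-11624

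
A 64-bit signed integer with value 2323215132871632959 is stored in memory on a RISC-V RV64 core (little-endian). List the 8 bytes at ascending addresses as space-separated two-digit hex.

2323215132871632959 in hexadecimal, padded to 64 bits, is 0x203DB7DABBA0283F.
Split into bytes (most-significant first): 20 3D B7 DA BB A0 28 3F.
Little-endian: lowest address holds the least-significant byte.
So at ascending addresses the bytes are 3F 28 A0 BB DA B7 3D 20.

3F 28 A0 BB DA B7 3D 20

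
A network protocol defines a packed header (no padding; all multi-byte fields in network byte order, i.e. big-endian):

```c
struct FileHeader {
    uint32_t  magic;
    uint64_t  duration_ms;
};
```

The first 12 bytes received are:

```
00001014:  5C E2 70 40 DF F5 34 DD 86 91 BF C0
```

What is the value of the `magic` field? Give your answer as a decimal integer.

`magic` is the first field, at byte offset 0, occupying 4 bytes.
Bytes at offsets 0..3: 5C E2 70 40.
Big-endian: lowest address holds the most-significant byte.
The bytes are already most-significant first: 0x5CE27040.
0x5CE27040 = 1558343744.

1558343744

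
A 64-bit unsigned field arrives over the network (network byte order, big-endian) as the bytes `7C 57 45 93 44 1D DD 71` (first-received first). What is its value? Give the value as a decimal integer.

In big-endian order the high byte comes first in memory.
The bytes are already most-significant first: 0x7C574593441DDD71.
0x7C574593441DDD71 = 8959706482482208113.

8959706482482208113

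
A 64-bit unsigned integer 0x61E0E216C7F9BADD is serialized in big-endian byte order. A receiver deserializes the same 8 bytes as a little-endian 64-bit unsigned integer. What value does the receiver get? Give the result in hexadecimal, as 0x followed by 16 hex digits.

0xDDBAF9C716E2E061

Stored big-endian, the bytes at ascending addresses are 61 E0 E2 16 C7 F9 BA DD.
Read back as little-endian, the first byte is least significant, giving 0xDDBAF9C716E2E061.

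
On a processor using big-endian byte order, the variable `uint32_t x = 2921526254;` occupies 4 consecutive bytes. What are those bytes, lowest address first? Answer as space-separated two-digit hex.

AE 22 F3 EE

2921526254 in hexadecimal, padded to 32 bits, is 0xAE22F3EE.
Split into bytes (most-significant first): AE 22 F3 EE.
Big-endian stores the most-significant byte at the lowest address.
So the memory order matches the most-significant-first order: AE 22 F3 EE.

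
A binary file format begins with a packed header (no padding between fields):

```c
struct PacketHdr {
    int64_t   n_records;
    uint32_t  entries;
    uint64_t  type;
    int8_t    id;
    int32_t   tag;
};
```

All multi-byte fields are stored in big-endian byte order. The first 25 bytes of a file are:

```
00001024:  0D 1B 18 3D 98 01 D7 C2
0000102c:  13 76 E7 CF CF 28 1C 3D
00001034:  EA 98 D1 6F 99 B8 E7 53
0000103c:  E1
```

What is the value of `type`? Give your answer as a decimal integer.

14927212017173975407

`type` follows `n_records` (8 B), `entries` (4 B), so it starts at offset 8 + 4 = 12 and occupies 8 bytes.
Bytes at offsets 12..19: CF 28 1C 3D EA 98 D1 6F.
Big-endian stores the most-significant byte at the lowest address.
The bytes are already most-significant first: 0xCF281C3DEA98D16F.
0xCF281C3DEA98D16F = 14927212017173975407.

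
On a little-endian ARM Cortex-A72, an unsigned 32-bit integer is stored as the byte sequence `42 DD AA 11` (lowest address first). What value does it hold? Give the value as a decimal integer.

Little-endian: lowest address holds the least-significant byte.
Reassemble most-significant byte first: 11 AA DD 42 → 0x11AADD42.
0x11AADD42 = 296410434.

296410434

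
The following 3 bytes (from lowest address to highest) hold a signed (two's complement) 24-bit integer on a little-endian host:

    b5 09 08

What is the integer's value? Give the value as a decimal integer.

Little-endian: lowest address holds the least-significant byte.
Reassemble most-significant byte first: 08 09 B5 → 0x0809B5.
0x0809B5 = 526773.

526773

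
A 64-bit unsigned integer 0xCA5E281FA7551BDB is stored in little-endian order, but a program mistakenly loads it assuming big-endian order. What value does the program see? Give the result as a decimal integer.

Stored little-endian, the bytes at ascending addresses are DB 1B 55 A7 1F 28 5E CA.
Read back as big-endian, the last byte is least significant, giving 0xDB1B55A71F285ECA.
0xDB1B55A71F285ECA = 15788307094948044490.

15788307094948044490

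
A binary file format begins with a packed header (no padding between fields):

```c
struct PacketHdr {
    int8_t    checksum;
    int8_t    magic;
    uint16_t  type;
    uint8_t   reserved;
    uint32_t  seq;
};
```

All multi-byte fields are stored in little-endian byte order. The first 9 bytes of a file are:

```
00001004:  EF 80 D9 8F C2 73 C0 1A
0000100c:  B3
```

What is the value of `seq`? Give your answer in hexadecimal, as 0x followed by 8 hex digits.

0xB31AC073

`seq` follows `checksum` (1 B), `magic` (1 B), `type` (2 B), `reserved` (1 B), so it starts at offset 1 + 1 + 2 + 1 = 5 and occupies 4 bytes.
Bytes at offsets 5..8: 73 C0 1A B3.
In little-endian order the low byte comes first in memory.
Reassemble most-significant byte first: B3 1A C0 73 → 0xB31AC073.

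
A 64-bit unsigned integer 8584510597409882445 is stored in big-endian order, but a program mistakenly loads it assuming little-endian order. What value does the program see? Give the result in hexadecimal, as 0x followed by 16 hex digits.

0x4D4131D9E74E2277

8584510597409882445 in 64-bit hexadecimal is 0x77224EE7D931414D.
Stored big-endian, the bytes at ascending addresses are 77 22 4E E7 D9 31 41 4D.
Read back as little-endian, the first byte is least significant, giving 0x4D4131D9E74E2277.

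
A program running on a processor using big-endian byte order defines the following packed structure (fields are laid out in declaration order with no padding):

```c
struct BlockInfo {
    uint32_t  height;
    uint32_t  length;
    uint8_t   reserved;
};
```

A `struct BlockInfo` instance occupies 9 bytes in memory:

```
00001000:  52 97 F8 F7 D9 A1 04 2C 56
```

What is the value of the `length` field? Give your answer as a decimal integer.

3651208236

`length` follows `height` (4 bytes), so it starts at byte offset 4 and occupies 4 bytes.
Bytes at offsets 4..7: D9 A1 04 2C.
Big-endian: lowest address holds the most-significant byte.
The bytes are already most-significant first: 0xD9A1042C.
0xD9A1042C = 3651208236.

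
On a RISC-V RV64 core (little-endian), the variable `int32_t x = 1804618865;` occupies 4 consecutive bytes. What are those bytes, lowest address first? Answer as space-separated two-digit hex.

1804618865 in hexadecimal, padded to 32 bits, is 0x6B904C71.
Split into bytes (most-significant first): 6B 90 4C 71.
Little-endian stores the least-significant byte at the lowest address.
So at ascending addresses the bytes are 71 4C 90 6B.

71 4C 90 6B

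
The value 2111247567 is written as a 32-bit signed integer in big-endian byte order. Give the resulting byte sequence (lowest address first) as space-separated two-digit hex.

7D D7 14 CF

2111247567 in hexadecimal, padded to 32 bits, is 0x7DD714CF.
Split into bytes (most-significant first): 7D D7 14 CF.
In big-endian order the high byte comes first in memory.
So the memory order matches the most-significant-first order: 7D D7 14 CF.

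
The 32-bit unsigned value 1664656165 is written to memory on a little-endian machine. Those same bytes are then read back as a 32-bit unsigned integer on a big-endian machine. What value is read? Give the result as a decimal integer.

631453795

1664656165 in 32-bit hexadecimal is 0x6338A325.
Stored little-endian, the bytes at ascending addresses are 25 A3 38 63.
Read back as big-endian, the last byte is least significant, giving 0x25A33863.
0x25A33863 = 631453795.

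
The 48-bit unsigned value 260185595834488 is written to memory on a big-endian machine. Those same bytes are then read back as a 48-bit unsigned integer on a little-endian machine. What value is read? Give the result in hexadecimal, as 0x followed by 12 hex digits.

0x78F0032EA3EC

260185595834488 in 48-bit hexadecimal is 0xECA32E03F078.
Stored big-endian, the bytes at ascending addresses are EC A3 2E 03 F0 78.
Read back as little-endian, the first byte is least significant, giving 0x78F0032EA3EC.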